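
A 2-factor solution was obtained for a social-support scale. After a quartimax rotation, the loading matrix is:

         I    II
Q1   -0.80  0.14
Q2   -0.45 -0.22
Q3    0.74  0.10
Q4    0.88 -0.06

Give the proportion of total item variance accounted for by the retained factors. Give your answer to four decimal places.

0.5615

Communalities: 0.6596, 0.2509, 0.5576, 0.7780; Σh² = 2.2461.
Total variance with 4 standardized items is 4, so the solution explains 2.2461/4 = 0.5615.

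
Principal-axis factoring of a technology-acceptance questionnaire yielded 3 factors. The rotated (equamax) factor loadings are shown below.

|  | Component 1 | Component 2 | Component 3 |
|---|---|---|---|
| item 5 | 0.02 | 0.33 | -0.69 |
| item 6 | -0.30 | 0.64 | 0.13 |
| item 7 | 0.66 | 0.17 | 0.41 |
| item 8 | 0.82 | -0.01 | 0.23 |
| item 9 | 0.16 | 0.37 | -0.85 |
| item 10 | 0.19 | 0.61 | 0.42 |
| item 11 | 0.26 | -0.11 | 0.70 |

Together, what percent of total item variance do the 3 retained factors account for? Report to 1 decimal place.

SS loadings by factor: 1.3277, 1.0686, 2.1029; total = 4.4992.
Total variance with 7 standardized items is 7, so the solution explains 4.4992/7 = 0.6427 = 64.27%.

64.3%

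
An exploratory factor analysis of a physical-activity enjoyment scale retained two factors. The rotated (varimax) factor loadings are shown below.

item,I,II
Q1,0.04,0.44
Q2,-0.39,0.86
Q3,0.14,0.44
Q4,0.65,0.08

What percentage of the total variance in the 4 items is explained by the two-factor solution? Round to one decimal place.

SS loadings by factor: 0.5958, 1.1332; total = 1.7290.
Total variance with 4 standardized items is 4, so the solution explains 1.7290/4 = 0.4323 = 43.23%.

43.2%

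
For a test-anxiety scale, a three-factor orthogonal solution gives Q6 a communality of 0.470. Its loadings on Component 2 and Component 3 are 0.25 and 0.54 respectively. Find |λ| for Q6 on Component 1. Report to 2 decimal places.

Under orthogonal rotation h² = Σλ², so λ_Component 1² = h² − (0.3541) = 0.470 − 0.3541 = 0.1159.
|λ| = √0.1159 = 0.3404.

0.34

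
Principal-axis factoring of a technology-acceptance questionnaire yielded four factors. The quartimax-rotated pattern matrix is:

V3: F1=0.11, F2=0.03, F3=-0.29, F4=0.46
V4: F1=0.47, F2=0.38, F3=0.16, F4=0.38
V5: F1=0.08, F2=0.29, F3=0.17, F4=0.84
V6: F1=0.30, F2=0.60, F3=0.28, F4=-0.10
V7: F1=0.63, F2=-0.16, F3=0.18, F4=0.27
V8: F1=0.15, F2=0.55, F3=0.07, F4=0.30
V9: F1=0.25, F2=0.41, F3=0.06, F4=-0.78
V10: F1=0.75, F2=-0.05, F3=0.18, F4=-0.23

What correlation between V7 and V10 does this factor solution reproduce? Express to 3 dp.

0.451

r̂ = Σ λ_i·λ_j across factors = (0.63)(0.75) + (-0.16)(-0.05) + (0.18)(0.18) + (0.27)(-0.23)
  = +0.4725 +0.0080 +0.0324 -0.0621 = 0.4508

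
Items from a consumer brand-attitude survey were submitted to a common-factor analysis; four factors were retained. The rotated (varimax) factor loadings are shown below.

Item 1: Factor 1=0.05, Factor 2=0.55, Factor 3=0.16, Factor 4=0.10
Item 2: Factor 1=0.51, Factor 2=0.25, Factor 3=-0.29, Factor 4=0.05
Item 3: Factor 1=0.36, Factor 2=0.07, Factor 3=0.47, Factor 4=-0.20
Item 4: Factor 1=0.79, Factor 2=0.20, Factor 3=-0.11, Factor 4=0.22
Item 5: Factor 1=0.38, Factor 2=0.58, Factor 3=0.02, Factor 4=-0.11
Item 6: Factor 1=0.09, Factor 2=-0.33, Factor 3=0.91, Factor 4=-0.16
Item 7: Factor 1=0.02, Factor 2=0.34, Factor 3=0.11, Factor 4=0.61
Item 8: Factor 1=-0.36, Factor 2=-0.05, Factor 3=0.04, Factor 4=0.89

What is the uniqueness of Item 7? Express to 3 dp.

h² = 0.02² + 0.34² + 0.11² + 0.61² = 0.0004 + 0.1156 + 0.0121 + 0.3721 = 0.5002
Uniqueness u² = 1 − h² = 1 − 0.5002 = 0.4998

0.500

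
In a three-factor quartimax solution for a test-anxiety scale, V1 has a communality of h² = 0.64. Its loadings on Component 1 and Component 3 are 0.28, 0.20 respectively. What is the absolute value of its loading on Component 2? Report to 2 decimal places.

Under orthogonal rotation h² = Σλ², so λ_Component 2² = h² − (0.1184) = 0.64 − 0.1184 = 0.5216.
|λ| = √0.5216 = 0.7222.

0.72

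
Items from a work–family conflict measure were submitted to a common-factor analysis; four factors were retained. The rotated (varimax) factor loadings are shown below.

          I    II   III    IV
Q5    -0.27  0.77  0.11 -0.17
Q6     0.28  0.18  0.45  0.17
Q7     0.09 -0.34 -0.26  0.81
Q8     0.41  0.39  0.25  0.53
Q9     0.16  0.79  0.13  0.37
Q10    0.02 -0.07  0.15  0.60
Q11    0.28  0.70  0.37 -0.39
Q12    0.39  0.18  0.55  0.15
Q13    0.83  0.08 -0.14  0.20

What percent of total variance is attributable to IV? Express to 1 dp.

SS loadings for IV = (-0.17)² + 0.17² + 0.81² + 0.53² + 0.37² + 0.60² + (-0.39)² + 0.15² + 0.20² = 1.7063
With 9 standardized items, total variance = 9. Proportion = 1.7063/9 = 0.1896 → 18.96%.

19.0%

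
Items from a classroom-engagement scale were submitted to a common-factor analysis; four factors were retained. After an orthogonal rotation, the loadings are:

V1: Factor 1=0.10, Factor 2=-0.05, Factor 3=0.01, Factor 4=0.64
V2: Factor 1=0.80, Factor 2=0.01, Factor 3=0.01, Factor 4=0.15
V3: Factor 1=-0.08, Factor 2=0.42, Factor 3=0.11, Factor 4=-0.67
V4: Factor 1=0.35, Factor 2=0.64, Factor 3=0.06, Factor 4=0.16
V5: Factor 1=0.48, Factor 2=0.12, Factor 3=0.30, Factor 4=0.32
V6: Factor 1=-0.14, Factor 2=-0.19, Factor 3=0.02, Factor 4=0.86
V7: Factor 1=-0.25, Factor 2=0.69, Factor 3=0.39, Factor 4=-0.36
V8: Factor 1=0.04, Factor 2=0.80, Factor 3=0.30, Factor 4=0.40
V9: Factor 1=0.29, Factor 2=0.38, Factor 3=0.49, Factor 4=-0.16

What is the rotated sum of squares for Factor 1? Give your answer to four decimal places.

1.1771

SS loadings for Factor 1 = 0.10² + 0.80² + (-0.08)² + 0.35² + 0.48² + (-0.14)² + (-0.25)² + 0.04² + 0.29² = 0.0100 + 0.6400 + 0.0064 + 0.1225 + 0.2304 + 0.0196 + 0.0625 + 0.0016 + 0.0841 = 1.1771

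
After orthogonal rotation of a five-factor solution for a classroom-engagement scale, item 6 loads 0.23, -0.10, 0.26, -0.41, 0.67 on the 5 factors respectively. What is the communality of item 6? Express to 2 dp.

0.75

h² = 0.23² + (-0.10)² + 0.26² + (-0.41)² + 0.67² = 0.0529 + 0.0100 + 0.0676 + 0.1681 + 0.4489 = 0.7475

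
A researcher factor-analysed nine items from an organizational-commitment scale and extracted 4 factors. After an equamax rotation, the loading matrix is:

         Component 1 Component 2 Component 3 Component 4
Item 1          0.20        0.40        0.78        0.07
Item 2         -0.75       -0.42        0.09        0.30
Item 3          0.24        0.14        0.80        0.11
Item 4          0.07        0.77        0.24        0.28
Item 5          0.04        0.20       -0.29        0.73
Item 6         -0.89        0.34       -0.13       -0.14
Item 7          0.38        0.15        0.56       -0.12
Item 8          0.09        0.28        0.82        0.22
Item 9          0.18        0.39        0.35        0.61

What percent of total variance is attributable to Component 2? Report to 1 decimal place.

SS loadings for Component 2 = 0.40² + (-0.42)² + 0.14² + 0.77² + 0.20² + 0.34² + 0.15² + 0.28² + 0.39² = 1.3575
With 9 standardized items, total variance = 9. Proportion = 1.3575/9 = 0.1508 → 15.08%.

15.1%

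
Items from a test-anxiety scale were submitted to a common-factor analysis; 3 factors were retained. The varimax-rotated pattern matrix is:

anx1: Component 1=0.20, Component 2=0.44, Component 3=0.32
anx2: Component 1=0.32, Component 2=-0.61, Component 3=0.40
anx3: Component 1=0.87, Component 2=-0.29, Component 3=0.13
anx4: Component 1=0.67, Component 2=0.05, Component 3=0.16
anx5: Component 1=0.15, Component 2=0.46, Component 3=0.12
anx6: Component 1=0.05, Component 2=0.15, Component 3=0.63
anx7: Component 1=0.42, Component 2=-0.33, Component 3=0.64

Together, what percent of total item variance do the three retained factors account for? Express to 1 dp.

52.4%

Communalities: 0.3360, 0.6345, 0.8579, 0.4770, 0.2485, 0.4219, 0.6949; Σh² = 3.6707.
Total variance with 7 standardized items is 7, so the solution explains 3.6707/7 = 0.5244 = 52.44%.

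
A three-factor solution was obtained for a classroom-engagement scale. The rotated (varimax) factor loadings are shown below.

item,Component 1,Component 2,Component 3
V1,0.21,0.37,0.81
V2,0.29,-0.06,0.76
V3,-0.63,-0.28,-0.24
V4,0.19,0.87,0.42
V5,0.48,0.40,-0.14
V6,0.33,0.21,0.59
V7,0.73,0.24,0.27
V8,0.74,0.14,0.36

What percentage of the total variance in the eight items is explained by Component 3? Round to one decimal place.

25.5%

SS loadings for Component 3 = 0.81² + 0.76² + (-0.24)² + 0.42² + (-0.14)² + 0.59² + 0.27² + 0.36² = 2.0379
With 8 standardized items, total variance = 8. Proportion = 2.0379/8 = 0.2547 → 25.47%.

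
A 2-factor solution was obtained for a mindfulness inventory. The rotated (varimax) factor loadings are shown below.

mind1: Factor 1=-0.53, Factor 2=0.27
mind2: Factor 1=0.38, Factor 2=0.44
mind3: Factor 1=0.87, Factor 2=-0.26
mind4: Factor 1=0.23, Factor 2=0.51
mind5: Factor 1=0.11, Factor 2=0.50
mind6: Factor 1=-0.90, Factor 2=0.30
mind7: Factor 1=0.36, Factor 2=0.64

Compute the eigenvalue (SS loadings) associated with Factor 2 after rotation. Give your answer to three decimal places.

SS loadings for Factor 2 = 0.27² + 0.44² + (-0.26)² + 0.51² + 0.50² + 0.30² + 0.64² = 0.0729 + 0.1936 + 0.0676 + 0.2601 + 0.2500 + 0.0900 + 0.4096 = 1.3438

1.344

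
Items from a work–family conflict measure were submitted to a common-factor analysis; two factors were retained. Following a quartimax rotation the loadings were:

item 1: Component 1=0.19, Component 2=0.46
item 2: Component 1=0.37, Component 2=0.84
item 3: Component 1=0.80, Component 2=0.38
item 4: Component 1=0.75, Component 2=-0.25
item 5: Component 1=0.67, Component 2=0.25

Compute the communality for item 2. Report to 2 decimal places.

h² = 0.37² + 0.84² = 0.1369 + 0.7056 = 0.8425

0.84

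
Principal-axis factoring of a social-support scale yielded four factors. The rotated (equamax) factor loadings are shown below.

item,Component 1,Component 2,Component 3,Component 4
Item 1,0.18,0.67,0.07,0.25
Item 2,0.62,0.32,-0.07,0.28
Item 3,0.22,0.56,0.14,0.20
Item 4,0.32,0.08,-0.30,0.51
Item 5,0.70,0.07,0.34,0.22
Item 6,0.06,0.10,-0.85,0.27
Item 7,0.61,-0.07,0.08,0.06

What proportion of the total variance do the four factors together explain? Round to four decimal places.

Communalities: 0.5487, 0.5701, 0.4216, 0.4589, 0.6589, 0.8090, 0.3870; Σh² = 3.8542.
Total variance with 7 standardized items is 7, so the solution explains 3.8542/7 = 0.5506.

0.5506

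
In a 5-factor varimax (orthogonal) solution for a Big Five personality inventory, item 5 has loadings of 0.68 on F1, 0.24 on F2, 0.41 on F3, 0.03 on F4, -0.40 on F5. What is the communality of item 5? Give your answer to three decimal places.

h² = 0.68² + 0.24² + 0.41² + 0.03² + (-0.40)² = 0.4624 + 0.0576 + 0.1681 + 0.0009 + 0.1600 = 0.8490

0.849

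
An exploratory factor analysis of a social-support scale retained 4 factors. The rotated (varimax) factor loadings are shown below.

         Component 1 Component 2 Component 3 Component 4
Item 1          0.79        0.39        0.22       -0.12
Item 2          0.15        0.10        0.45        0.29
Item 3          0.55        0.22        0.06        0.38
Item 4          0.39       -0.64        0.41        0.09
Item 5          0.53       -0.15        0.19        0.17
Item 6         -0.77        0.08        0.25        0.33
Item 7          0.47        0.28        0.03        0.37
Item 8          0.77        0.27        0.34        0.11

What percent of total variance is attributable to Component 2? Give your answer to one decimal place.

SS loadings for Component 2 = 0.39² + 0.10² + 0.22² + (-0.64)² + (-0.15)² + 0.08² + 0.28² + 0.27² = 0.8003
With 8 standardized items, total variance = 8. Proportion = 0.8003/8 = 0.1000 → 10.00%.

10.0%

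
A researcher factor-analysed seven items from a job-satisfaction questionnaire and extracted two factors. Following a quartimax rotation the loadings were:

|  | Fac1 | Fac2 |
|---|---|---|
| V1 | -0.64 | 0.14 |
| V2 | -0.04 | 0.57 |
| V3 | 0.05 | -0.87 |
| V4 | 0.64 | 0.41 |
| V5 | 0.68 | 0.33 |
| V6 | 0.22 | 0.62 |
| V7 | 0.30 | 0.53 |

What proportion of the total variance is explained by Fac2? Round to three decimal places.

0.292

SS loadings for Fac2 = 0.14² + 0.57² + (-0.87)² + 0.41² + 0.33² + 0.62² + 0.53² = 2.0437
Proportion of variance = 2.0437 / 7 = 0.2920.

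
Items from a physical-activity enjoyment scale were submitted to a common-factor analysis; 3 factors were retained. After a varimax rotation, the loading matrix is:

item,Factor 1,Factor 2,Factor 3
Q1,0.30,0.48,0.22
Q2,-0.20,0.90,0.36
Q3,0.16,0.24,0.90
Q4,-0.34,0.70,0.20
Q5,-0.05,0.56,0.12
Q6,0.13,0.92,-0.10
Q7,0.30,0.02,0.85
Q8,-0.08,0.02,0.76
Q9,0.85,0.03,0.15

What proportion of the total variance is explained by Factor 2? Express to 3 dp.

SS loadings for Factor 2 = 0.48² + 0.90² + 0.24² + 0.70² + 0.56² + 0.92² + 0.02² + 0.02² + 0.03² = 2.7497
Proportion of variance = 2.7497 / 9 = 0.3055.

0.306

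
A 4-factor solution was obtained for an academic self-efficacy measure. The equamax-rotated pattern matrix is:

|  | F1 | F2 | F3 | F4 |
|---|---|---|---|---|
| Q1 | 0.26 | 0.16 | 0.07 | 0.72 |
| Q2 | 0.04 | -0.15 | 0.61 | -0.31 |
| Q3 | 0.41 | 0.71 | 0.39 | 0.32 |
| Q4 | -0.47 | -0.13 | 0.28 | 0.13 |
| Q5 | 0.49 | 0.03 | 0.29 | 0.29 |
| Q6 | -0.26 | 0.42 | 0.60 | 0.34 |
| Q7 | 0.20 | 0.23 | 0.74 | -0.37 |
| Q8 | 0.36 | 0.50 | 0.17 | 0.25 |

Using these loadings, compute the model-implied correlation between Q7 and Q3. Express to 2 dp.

0.42

r̂ = Σ λ_i·λ_j across factors = (0.20)(0.41) + (0.23)(0.71) + (0.74)(0.39) + (-0.37)(0.32)
  = +0.0820 +0.1633 +0.2886 -0.1184 = 0.4155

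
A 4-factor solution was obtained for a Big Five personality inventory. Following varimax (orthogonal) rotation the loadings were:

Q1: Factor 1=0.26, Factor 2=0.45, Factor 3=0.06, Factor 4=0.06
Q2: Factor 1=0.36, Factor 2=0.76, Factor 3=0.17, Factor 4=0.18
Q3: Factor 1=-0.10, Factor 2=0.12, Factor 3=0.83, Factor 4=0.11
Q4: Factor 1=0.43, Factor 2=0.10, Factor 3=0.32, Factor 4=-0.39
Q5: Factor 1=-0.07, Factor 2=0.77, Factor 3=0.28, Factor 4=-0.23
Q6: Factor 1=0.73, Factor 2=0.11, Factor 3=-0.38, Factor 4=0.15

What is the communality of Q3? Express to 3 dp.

h² = (-0.10)² + 0.12² + 0.83² + 0.11² = 0.0100 + 0.0144 + 0.6889 + 0.0121 = 0.7254

0.725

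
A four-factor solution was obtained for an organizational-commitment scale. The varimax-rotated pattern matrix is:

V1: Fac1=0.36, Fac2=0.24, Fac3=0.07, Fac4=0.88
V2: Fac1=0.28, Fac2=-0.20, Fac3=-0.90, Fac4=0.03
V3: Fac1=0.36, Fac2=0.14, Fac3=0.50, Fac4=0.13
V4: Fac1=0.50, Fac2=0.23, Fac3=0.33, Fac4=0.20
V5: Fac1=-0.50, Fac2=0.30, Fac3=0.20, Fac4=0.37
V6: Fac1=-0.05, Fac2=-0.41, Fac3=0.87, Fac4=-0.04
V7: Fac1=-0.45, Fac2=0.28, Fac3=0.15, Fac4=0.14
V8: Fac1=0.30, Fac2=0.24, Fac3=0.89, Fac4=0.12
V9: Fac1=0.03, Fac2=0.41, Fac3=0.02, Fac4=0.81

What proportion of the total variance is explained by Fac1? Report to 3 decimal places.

SS loadings for Fac1 = 0.36² + 0.28² + 0.36² + 0.50² + (-0.50)² + (-0.05)² + (-0.45)² + 0.30² + 0.03² = 1.1335
Proportion of variance = 1.1335 / 9 = 0.1259.

0.126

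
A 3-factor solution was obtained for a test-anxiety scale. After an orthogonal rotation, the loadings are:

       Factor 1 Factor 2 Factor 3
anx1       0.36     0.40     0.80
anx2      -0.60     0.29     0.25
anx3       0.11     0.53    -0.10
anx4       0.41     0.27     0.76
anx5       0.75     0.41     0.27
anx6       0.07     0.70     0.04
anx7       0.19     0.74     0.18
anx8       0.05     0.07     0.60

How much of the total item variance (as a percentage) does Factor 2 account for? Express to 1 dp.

22.6%

SS loadings for Factor 2 = 0.40² + 0.29² + 0.53² + 0.27² + 0.41² + 0.70² + 0.74² + 0.07² = 1.8085
With 8 standardized items, total variance = 8. Proportion = 1.8085/8 = 0.2261 → 22.61%.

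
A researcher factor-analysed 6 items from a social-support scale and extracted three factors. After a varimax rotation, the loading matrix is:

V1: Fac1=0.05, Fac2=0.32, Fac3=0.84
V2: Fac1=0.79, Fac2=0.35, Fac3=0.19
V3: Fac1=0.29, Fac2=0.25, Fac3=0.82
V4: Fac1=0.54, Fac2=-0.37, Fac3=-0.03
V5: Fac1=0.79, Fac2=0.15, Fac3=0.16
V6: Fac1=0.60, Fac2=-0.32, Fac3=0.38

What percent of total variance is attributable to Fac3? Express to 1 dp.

26.4%

SS loadings for Fac3 = 0.84² + 0.19² + 0.82² + (-0.03)² + 0.16² + 0.38² = 1.5850
With 6 standardized items, total variance = 6. Proportion = 1.5850/6 = 0.2642 → 26.42%.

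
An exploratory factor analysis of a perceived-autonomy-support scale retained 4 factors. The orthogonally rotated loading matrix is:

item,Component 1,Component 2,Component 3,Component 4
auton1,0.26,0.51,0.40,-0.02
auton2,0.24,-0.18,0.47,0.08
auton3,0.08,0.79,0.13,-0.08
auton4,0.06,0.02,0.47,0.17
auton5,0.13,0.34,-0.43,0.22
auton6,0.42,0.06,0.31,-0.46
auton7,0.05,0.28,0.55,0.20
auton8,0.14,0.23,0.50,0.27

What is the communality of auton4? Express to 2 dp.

0.25

h² = 0.06² + 0.02² + 0.47² + 0.17² = 0.0036 + 0.0004 + 0.2209 + 0.0289 = 0.2538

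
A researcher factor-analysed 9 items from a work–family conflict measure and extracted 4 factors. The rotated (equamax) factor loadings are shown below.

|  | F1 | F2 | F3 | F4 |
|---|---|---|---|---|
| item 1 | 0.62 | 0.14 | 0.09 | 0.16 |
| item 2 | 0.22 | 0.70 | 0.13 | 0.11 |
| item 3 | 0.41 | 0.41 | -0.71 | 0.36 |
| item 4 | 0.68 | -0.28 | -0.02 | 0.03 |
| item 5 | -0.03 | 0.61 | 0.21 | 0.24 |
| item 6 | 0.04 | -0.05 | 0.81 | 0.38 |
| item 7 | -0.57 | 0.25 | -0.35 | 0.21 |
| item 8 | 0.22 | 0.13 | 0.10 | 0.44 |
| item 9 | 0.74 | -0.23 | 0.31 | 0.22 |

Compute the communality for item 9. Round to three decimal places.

0.745

h² = 0.74² + (-0.23)² + 0.31² + 0.22² = 0.5476 + 0.0529 + 0.0961 + 0.0484 = 0.7450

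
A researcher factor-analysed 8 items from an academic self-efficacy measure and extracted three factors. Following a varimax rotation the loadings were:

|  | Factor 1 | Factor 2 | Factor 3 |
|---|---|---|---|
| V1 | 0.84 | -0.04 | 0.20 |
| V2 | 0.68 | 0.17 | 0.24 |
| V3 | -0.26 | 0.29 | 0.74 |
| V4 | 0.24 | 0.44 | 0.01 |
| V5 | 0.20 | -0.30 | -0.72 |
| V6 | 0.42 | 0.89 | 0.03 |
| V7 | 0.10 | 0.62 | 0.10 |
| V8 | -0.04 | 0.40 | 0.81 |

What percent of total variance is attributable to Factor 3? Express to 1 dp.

SS loadings for Factor 3 = 0.20² + 0.24² + 0.74² + 0.01² + (-0.72)² + 0.03² + 0.10² + 0.81² = 1.8307
With 8 standardized items, total variance = 8. Proportion = 1.8307/8 = 0.2288 → 22.88%.

22.9%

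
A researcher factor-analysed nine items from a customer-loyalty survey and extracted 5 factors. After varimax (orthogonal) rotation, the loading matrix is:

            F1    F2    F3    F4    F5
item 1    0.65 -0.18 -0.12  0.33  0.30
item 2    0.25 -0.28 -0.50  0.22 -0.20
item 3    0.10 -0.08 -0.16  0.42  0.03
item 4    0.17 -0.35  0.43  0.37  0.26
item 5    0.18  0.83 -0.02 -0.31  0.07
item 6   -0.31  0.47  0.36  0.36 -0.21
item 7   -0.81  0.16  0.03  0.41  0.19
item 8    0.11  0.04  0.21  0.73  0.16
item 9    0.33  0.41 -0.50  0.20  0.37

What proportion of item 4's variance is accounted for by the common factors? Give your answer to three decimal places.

h² = 0.17² + (-0.35)² + 0.43² + 0.37² + 0.26² = 0.0289 + 0.1225 + 0.1849 + 0.1369 + 0.0676 = 0.5408

0.541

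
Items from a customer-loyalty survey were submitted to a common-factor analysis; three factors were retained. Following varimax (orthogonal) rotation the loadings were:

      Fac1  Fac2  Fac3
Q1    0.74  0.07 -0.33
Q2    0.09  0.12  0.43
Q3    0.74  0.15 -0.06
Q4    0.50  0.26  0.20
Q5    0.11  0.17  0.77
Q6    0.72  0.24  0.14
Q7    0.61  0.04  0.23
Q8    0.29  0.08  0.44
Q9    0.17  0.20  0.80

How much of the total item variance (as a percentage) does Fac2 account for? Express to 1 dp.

2.7%

SS loadings for Fac2 = 0.07² + 0.12² + 0.15² + 0.26² + 0.17² + 0.24² + 0.04² + 0.08² + 0.20² = 0.2439
With 9 standardized items, total variance = 9. Proportion = 0.2439/9 = 0.0271 → 2.71%.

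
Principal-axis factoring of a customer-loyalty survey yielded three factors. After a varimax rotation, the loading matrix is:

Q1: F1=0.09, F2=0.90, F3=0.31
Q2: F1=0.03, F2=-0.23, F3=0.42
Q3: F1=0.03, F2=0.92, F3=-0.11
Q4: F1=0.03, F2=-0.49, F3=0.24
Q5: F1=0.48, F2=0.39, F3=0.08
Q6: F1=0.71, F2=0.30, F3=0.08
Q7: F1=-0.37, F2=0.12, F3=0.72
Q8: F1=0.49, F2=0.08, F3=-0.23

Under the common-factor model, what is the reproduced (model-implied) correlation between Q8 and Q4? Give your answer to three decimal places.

r̂ = Σ λ_i·λ_j across factors = (0.49)(0.03) + (0.08)(-0.49) + (-0.23)(0.24)
  = +0.0147 -0.0392 -0.0552 = -0.0797

-0.080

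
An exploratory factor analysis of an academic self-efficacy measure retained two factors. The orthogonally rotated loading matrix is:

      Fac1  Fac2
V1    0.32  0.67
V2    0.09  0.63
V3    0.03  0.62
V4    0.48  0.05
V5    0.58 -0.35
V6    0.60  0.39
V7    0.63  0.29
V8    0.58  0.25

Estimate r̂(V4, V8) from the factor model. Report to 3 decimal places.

r̂ = Σ λ_i·λ_j across factors = (0.48)(0.58) + (0.05)(0.25)
  = +0.2784 +0.0125 = 0.2909

0.291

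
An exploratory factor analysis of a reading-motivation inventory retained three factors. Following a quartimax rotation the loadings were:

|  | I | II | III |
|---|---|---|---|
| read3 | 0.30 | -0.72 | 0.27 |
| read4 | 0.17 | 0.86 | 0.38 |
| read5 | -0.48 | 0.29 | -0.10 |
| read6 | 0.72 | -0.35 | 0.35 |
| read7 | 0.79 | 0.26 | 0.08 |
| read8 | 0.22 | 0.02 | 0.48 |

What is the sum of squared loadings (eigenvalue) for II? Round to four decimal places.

SS loadings for II = (-0.72)² + 0.86² + 0.29² + (-0.35)² + 0.26² + 0.02² = 0.5184 + 0.7396 + 0.0841 + 0.1225 + 0.0676 + 0.0004 = 1.5326

1.5326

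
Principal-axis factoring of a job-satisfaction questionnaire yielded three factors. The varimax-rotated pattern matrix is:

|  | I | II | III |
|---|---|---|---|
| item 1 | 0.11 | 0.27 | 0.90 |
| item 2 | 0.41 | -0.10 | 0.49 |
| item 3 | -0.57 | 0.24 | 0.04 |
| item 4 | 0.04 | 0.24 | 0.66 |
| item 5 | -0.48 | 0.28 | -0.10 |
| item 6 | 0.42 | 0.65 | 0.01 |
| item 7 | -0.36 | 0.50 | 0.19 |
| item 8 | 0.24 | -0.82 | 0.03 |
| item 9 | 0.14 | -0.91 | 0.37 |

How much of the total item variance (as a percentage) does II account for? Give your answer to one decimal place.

SS loadings for II = 0.27² + (-0.10)² + 0.24² + 0.24² + 0.28² + 0.65² + 0.50² + (-0.82)² + (-0.91)² = 2.4495
With 9 standardized items, total variance = 9. Proportion = 2.4495/9 = 0.2722 → 27.22%.

27.2%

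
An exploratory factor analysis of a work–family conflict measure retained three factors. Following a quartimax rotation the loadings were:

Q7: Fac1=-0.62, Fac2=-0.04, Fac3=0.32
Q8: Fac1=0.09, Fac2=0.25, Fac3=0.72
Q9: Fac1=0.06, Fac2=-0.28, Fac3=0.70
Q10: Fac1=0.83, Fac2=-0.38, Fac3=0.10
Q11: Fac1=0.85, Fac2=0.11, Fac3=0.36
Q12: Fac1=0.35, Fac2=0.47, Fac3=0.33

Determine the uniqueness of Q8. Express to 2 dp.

0.41

h² = 0.09² + 0.25² + 0.72² = 0.0081 + 0.0625 + 0.5184 = 0.5890
Uniqueness u² = 1 − h² = 1 − 0.5890 = 0.4110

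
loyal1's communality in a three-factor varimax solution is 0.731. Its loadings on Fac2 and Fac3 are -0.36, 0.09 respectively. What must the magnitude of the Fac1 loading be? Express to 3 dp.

Under orthogonal rotation h² = Σλ², so λ_Fac1² = h² − (0.1377) = 0.731 − 0.1377 = 0.5933.
|λ| = √0.5933 = 0.7703.

0.770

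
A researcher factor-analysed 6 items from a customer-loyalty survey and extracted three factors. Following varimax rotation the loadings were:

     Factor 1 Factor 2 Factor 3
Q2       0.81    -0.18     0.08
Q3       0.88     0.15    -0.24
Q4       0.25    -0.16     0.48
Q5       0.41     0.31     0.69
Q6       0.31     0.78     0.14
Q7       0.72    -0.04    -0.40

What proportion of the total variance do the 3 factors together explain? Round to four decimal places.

0.6687

SS loadings by factor: 2.2756, 0.7866, 0.9501; total = 4.0123.
Total variance with 6 standardized items is 6, so the solution explains 4.0123/6 = 0.6687.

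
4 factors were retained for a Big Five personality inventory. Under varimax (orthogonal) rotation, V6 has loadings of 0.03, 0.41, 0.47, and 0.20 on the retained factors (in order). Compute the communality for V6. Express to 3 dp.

0.430

h² = 0.03² + 0.41² + 0.47² + 0.20² = 0.0009 + 0.1681 + 0.2209 + 0.0400 = 0.4299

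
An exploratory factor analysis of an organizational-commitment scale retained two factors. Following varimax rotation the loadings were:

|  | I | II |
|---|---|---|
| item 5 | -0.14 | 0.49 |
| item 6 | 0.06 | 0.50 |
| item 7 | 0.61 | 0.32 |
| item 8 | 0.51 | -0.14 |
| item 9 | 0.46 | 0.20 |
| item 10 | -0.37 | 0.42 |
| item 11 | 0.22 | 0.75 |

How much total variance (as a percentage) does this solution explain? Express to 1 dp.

34.9%

SS loadings by factor: 1.0523, 1.3910; total = 2.4433.
Total variance with 7 standardized items is 7, so the solution explains 2.4433/7 = 0.3490 = 34.90%.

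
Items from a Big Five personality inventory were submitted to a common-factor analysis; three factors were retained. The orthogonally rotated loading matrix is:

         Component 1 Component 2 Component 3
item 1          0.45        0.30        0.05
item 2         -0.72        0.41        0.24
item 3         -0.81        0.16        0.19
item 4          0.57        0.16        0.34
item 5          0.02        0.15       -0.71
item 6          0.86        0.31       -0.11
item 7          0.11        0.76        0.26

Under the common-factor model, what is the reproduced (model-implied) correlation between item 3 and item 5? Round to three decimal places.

r̂ = Σ λ_i·λ_j across factors = (-0.81)(0.02) + (0.16)(0.15) + (0.19)(-0.71)
  = -0.0162 +0.0240 -0.1349 = -0.1271

-0.127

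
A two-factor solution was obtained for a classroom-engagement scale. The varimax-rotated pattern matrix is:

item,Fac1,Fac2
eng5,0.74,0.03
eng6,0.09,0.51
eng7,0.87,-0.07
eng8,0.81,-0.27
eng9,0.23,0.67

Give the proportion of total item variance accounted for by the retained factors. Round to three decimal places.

0.562

Communalities: 0.5485, 0.2682, 0.7618, 0.7290, 0.5018; Σh² = 2.8093.
Total variance with 5 standardized items is 5, so the solution explains 2.8093/5 = 0.5619.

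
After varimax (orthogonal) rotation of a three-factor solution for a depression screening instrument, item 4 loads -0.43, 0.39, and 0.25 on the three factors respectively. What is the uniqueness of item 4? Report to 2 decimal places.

h² = (-0.43)² + 0.39² + 0.25² = 0.1849 + 0.1521 + 0.0625 = 0.3995
Uniqueness u² = 1 − h² = 1 − 0.3995 = 0.6005

0.60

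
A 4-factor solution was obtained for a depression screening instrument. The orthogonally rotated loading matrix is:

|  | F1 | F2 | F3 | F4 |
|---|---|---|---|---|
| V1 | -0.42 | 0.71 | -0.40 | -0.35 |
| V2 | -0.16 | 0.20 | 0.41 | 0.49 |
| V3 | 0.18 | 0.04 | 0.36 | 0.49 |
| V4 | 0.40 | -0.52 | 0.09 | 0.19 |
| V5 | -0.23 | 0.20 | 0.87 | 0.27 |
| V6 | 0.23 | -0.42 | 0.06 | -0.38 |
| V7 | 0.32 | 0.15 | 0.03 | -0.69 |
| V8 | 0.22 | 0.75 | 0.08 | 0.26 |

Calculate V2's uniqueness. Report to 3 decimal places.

h² = (-0.16)² + 0.20² + 0.41² + 0.49² = 0.0256 + 0.0400 + 0.1681 + 0.2401 = 0.4738
Uniqueness u² = 1 − h² = 1 − 0.4738 = 0.5262

0.526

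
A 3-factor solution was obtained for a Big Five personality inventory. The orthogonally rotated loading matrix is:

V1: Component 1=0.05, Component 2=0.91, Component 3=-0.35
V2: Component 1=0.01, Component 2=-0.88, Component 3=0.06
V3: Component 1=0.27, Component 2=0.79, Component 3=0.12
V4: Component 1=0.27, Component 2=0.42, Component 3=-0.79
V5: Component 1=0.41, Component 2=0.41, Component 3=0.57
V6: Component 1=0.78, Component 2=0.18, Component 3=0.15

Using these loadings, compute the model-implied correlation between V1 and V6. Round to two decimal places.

0.15

r̂ = Σ λ_i·λ_j across factors = (0.05)(0.78) + (0.91)(0.18) + (-0.35)(0.15)
  = +0.0390 +0.1638 -0.0525 = 0.1503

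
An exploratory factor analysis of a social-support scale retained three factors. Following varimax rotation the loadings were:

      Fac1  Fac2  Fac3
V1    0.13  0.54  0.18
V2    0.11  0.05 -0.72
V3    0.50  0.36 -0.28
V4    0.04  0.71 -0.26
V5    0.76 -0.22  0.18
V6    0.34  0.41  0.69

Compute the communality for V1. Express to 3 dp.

h² = 0.13² + 0.54² + 0.18² = 0.0169 + 0.2916 + 0.0324 = 0.3409

0.341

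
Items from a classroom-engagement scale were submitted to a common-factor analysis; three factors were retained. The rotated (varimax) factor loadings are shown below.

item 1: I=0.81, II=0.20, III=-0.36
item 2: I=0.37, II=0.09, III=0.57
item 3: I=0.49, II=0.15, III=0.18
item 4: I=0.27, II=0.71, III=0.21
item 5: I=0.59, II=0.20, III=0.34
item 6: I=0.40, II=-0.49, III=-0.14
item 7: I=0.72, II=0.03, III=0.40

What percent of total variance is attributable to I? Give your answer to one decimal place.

SS loadings for I = 0.81² + 0.37² + 0.49² + 0.27² + 0.59² + 0.40² + 0.72² = 2.1325
With 7 standardized items, total variance = 7. Proportion = 2.1325/7 = 0.3046 → 30.46%.

30.5%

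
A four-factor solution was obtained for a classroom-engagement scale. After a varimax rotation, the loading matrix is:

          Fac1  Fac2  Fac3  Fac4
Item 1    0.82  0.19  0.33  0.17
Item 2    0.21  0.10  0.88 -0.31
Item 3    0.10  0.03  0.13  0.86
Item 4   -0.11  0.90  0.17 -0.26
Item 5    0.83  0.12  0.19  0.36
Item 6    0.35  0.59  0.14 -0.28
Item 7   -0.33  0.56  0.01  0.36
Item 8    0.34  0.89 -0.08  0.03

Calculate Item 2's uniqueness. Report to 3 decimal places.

0.075

h² = 0.21² + 0.10² + 0.88² + (-0.31)² = 0.0441 + 0.0100 + 0.7744 + 0.0961 = 0.9246
Uniqueness u² = 1 − h² = 1 − 0.9246 = 0.0754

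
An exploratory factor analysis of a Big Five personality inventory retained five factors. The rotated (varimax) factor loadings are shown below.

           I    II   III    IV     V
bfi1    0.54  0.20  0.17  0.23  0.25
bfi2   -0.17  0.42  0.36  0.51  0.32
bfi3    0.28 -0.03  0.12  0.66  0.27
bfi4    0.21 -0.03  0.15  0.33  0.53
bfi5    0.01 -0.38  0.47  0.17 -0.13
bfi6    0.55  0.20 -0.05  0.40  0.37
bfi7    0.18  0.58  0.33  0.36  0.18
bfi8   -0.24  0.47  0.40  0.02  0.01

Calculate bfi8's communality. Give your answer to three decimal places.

0.439

h² = (-0.24)² + 0.47² + 0.40² + 0.02² + 0.01² = 0.0576 + 0.2209 + 0.1600 + 0.0004 + 0.0001 = 0.4390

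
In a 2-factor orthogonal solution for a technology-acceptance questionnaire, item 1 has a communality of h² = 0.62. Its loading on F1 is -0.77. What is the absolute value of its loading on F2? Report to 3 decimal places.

Under orthogonal rotation h² = Σλ², so λ_F2² = h² − (0.5929) = 0.62 − 0.5929 = 0.0271.
|λ| = √0.0271 = 0.1646.

0.165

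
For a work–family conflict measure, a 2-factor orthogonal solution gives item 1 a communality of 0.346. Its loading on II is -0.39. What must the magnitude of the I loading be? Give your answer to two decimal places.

Under orthogonal rotation h² = Σλ², so λ_I² = h² − (0.1521) = 0.346 − 0.1521 = 0.1939.
|λ| = √0.1939 = 0.4403.

0.44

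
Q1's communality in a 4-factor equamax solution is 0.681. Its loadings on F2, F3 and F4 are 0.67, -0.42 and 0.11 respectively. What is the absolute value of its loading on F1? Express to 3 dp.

0.209

Under orthogonal rotation h² = Σλ², so λ_F1² = h² − (0.6374) = 0.681 − 0.6374 = 0.0436.
|λ| = √0.0436 = 0.2088.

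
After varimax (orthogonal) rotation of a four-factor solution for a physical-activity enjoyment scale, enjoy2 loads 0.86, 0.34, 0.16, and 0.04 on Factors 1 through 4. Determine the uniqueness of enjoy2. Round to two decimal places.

0.12

h² = 0.86² + 0.34² + 0.16² + 0.04² = 0.7396 + 0.1156 + 0.0256 + 0.0016 = 0.8824
Uniqueness u² = 1 − h² = 1 − 0.8824 = 0.1176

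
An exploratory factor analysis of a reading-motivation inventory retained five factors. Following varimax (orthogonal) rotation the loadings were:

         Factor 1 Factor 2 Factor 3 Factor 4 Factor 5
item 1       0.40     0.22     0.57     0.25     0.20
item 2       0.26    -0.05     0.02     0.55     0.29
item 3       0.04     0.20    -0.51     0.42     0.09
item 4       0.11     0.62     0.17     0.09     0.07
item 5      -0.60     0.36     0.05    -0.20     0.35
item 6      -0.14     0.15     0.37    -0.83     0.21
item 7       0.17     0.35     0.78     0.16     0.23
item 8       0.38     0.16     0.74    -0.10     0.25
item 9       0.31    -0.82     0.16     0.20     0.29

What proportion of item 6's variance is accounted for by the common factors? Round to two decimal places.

h² = (-0.14)² + 0.15² + 0.37² + (-0.83)² + 0.21² = 0.0196 + 0.0225 + 0.1369 + 0.6889 + 0.0441 = 0.9120

0.91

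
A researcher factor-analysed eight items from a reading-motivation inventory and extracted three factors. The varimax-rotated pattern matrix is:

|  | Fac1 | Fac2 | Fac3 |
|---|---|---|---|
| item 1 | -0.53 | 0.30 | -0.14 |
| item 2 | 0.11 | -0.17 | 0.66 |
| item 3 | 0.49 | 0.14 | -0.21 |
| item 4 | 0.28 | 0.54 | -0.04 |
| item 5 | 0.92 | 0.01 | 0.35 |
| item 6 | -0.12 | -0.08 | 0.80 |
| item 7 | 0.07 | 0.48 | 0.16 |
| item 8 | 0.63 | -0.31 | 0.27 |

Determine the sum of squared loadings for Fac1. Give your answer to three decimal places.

SS loadings for Fac1 = (-0.53)² + 0.11² + 0.49² + 0.28² + 0.92² + (-0.12)² + 0.07² + 0.63² = 0.2809 + 0.0121 + 0.2401 + 0.0784 + 0.8464 + 0.0144 + 0.0049 + 0.3969 = 1.8741

1.874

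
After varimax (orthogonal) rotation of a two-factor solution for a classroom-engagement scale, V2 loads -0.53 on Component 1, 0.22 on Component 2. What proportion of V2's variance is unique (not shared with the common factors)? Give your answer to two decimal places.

h² = (-0.53)² + 0.22² = 0.2809 + 0.0484 = 0.3293
Uniqueness u² = 1 − h² = 1 − 0.3293 = 0.6707

0.67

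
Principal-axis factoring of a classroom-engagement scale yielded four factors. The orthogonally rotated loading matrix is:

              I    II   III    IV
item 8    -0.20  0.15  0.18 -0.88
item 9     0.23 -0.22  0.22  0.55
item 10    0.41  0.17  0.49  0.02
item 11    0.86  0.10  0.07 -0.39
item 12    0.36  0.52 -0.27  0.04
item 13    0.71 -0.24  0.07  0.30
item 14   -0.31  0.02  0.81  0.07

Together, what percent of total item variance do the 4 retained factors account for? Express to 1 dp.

SS loadings by factor: 1.7304, 0.4382, 1.0597, 1.3259; total = 4.5542.
Total variance with 7 standardized items is 7, so the solution explains 4.5542/7 = 0.6506 = 65.06%.

65.1%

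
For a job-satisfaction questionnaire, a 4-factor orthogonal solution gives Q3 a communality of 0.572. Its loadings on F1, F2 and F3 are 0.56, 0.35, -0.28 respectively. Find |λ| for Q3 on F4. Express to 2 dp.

Under orthogonal rotation h² = Σλ², so λ_F4² = h² − (0.5145) = 0.572 − 0.5145 = 0.0575.
|λ| = √0.0575 = 0.2398.

0.24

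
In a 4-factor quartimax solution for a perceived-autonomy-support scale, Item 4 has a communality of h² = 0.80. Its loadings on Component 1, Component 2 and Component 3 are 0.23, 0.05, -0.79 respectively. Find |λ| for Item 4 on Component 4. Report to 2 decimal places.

0.35

Under orthogonal rotation h² = Σλ², so λ_Component 4² = h² − (0.6795) = 0.80 − 0.6795 = 0.1205.
|λ| = √0.1205 = 0.3471.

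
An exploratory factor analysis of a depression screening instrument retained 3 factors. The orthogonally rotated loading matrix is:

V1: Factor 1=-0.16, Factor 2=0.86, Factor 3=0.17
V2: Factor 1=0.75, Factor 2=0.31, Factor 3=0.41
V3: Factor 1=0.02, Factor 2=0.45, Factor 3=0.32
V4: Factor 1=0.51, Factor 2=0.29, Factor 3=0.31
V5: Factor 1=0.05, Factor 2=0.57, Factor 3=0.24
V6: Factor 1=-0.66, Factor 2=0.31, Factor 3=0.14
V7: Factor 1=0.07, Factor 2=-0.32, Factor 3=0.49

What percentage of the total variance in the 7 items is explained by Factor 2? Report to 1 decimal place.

23.5%

SS loadings for Factor 2 = 0.86² + 0.31² + 0.45² + 0.29² + 0.57² + 0.31² + (-0.32)² = 1.6457
With 7 standardized items, total variance = 7. Proportion = 1.6457/7 = 0.2351 → 23.51%.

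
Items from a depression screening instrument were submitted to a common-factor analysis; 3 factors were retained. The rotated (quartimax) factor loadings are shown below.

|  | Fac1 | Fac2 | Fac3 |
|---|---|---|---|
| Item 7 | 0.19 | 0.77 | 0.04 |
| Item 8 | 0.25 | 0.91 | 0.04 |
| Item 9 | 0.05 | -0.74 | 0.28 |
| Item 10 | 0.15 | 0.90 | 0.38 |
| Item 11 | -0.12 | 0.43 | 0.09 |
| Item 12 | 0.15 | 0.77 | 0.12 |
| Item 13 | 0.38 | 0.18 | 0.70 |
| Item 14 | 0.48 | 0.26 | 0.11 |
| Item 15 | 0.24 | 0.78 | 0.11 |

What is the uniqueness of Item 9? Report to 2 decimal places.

h² = 0.05² + (-0.74)² + 0.28² = 0.0025 + 0.5476 + 0.0784 = 0.6285
Uniqueness u² = 1 − h² = 1 − 0.6285 = 0.3715

0.37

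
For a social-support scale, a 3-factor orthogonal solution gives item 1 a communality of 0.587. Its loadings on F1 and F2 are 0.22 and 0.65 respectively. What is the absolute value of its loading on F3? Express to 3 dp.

Under orthogonal rotation h² = Σλ², so λ_F3² = h² − (0.4709) = 0.587 − 0.4709 = 0.1161.
|λ| = √0.1161 = 0.3407.

0.341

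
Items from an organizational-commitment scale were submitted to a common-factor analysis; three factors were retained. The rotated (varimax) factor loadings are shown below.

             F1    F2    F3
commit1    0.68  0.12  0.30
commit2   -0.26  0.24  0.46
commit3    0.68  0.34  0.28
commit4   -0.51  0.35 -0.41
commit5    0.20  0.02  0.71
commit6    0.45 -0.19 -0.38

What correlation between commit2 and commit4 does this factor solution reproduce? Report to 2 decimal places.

r̂ = Σ λ_i·λ_j across factors = (-0.26)(-0.51) + (0.24)(0.35) + (0.46)(-0.41)
  = +0.1326 +0.0840 -0.1886 = 0.0280

0.03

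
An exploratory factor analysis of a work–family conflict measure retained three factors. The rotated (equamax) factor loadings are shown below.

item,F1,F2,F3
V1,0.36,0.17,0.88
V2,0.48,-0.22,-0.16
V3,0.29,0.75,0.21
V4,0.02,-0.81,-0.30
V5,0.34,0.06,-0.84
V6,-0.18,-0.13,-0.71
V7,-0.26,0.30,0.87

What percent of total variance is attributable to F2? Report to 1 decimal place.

SS loadings for F2 = 0.17² + (-0.22)² + 0.75² + (-0.81)² + 0.06² + (-0.13)² + 0.30² = 1.4064
With 7 standardized items, total variance = 7. Proportion = 1.4064/7 = 0.2009 → 20.09%.

20.1%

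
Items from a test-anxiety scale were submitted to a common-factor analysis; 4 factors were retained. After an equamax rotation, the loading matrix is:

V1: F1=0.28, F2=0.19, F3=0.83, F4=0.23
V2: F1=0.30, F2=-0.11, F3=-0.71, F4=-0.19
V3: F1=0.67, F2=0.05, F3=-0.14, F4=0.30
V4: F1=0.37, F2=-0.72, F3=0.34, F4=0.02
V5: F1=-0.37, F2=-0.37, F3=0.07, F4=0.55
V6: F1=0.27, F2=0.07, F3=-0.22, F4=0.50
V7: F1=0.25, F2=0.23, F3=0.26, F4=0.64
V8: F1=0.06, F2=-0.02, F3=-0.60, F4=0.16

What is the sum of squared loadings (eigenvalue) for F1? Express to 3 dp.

SS loadings for F1 = 0.28² + 0.30² + 0.67² + 0.37² + (-0.37)² + 0.27² + 0.25² + 0.06² = 0.0784 + 0.0900 + 0.4489 + 0.1369 + 0.1369 + 0.0729 + 0.0625 + 0.0036 = 1.0301

1.030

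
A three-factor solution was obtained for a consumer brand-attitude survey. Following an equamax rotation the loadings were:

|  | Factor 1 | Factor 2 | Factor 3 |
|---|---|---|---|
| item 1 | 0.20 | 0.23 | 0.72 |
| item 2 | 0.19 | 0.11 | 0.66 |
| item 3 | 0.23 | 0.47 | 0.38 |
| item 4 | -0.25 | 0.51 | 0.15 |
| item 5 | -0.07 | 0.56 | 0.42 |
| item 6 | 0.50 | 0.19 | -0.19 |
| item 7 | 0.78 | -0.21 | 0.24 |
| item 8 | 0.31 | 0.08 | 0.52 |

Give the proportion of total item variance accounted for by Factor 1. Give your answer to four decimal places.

0.1439

SS loadings for Factor 1 = 0.20² + 0.19² + 0.23² + (-0.25)² + (-0.07)² + 0.50² + 0.78² + 0.31² = 1.1509
Proportion of variance = 1.1509 / 8 = 0.1439.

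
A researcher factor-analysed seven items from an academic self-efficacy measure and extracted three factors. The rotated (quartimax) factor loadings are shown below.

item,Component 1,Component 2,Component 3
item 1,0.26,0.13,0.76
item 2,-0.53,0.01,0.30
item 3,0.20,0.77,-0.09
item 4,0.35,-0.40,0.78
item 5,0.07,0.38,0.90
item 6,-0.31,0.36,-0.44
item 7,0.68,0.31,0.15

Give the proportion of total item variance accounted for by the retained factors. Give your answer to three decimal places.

SS loadings by factor: 1.0744, 1.1400, 2.3102; total = 4.5246.
Total variance with 7 standardized items is 7, so the solution explains 4.5246/7 = 0.6464.

0.646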